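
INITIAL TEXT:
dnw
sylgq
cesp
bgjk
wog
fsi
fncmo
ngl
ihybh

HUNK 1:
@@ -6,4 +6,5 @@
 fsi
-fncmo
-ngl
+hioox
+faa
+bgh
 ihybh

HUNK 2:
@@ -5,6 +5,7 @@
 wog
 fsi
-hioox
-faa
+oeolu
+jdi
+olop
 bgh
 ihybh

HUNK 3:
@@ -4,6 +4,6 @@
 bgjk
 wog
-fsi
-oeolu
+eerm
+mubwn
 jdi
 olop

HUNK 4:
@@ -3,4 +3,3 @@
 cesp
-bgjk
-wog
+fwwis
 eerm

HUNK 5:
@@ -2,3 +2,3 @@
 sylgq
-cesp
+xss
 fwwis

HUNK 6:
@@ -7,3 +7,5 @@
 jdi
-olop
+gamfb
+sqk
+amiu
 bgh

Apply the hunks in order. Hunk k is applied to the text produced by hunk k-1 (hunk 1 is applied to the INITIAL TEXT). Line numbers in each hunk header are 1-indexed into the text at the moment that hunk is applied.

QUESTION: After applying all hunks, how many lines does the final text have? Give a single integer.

Hunk 1: at line 6 remove [fncmo,ngl] add [hioox,faa,bgh] -> 10 lines: dnw sylgq cesp bgjk wog fsi hioox faa bgh ihybh
Hunk 2: at line 5 remove [hioox,faa] add [oeolu,jdi,olop] -> 11 lines: dnw sylgq cesp bgjk wog fsi oeolu jdi olop bgh ihybh
Hunk 3: at line 4 remove [fsi,oeolu] add [eerm,mubwn] -> 11 lines: dnw sylgq cesp bgjk wog eerm mubwn jdi olop bgh ihybh
Hunk 4: at line 3 remove [bgjk,wog] add [fwwis] -> 10 lines: dnw sylgq cesp fwwis eerm mubwn jdi olop bgh ihybh
Hunk 5: at line 2 remove [cesp] add [xss] -> 10 lines: dnw sylgq xss fwwis eerm mubwn jdi olop bgh ihybh
Hunk 6: at line 7 remove [olop] add [gamfb,sqk,amiu] -> 12 lines: dnw sylgq xss fwwis eerm mubwn jdi gamfb sqk amiu bgh ihybh
Final line count: 12

Answer: 12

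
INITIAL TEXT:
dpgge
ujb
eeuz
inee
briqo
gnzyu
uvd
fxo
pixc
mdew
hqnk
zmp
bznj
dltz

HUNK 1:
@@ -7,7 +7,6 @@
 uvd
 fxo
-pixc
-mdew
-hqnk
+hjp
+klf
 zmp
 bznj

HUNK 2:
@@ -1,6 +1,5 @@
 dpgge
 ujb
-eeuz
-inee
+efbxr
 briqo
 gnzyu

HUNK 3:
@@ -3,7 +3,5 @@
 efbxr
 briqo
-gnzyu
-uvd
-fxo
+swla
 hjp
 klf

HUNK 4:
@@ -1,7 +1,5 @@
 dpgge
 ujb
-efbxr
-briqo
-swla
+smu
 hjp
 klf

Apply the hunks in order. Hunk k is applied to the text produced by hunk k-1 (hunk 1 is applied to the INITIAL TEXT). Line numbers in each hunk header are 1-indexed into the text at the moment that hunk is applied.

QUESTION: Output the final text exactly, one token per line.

Hunk 1: at line 7 remove [pixc,mdew,hqnk] add [hjp,klf] -> 13 lines: dpgge ujb eeuz inee briqo gnzyu uvd fxo hjp klf zmp bznj dltz
Hunk 2: at line 1 remove [eeuz,inee] add [efbxr] -> 12 lines: dpgge ujb efbxr briqo gnzyu uvd fxo hjp klf zmp bznj dltz
Hunk 3: at line 3 remove [gnzyu,uvd,fxo] add [swla] -> 10 lines: dpgge ujb efbxr briqo swla hjp klf zmp bznj dltz
Hunk 4: at line 1 remove [efbxr,briqo,swla] add [smu] -> 8 lines: dpgge ujb smu hjp klf zmp bznj dltz

Answer: dpgge
ujb
smu
hjp
klf
zmp
bznj
dltz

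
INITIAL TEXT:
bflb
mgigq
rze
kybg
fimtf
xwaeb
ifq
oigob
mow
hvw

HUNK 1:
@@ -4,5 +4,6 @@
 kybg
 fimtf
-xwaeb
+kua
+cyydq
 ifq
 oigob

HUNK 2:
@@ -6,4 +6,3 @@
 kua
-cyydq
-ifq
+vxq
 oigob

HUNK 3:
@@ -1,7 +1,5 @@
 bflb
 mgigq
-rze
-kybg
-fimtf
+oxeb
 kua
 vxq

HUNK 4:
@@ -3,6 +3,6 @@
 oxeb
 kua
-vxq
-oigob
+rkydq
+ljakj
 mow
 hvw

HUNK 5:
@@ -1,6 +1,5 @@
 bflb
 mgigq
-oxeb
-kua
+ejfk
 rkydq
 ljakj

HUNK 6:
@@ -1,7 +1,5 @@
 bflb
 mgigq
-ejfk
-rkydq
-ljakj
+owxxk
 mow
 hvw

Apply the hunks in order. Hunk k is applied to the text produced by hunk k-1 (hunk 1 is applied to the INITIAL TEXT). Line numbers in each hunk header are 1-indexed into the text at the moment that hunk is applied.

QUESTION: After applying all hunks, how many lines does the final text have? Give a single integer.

Answer: 5

Derivation:
Hunk 1: at line 4 remove [xwaeb] add [kua,cyydq] -> 11 lines: bflb mgigq rze kybg fimtf kua cyydq ifq oigob mow hvw
Hunk 2: at line 6 remove [cyydq,ifq] add [vxq] -> 10 lines: bflb mgigq rze kybg fimtf kua vxq oigob mow hvw
Hunk 3: at line 1 remove [rze,kybg,fimtf] add [oxeb] -> 8 lines: bflb mgigq oxeb kua vxq oigob mow hvw
Hunk 4: at line 3 remove [vxq,oigob] add [rkydq,ljakj] -> 8 lines: bflb mgigq oxeb kua rkydq ljakj mow hvw
Hunk 5: at line 1 remove [oxeb,kua] add [ejfk] -> 7 lines: bflb mgigq ejfk rkydq ljakj mow hvw
Hunk 6: at line 1 remove [ejfk,rkydq,ljakj] add [owxxk] -> 5 lines: bflb mgigq owxxk mow hvw
Final line count: 5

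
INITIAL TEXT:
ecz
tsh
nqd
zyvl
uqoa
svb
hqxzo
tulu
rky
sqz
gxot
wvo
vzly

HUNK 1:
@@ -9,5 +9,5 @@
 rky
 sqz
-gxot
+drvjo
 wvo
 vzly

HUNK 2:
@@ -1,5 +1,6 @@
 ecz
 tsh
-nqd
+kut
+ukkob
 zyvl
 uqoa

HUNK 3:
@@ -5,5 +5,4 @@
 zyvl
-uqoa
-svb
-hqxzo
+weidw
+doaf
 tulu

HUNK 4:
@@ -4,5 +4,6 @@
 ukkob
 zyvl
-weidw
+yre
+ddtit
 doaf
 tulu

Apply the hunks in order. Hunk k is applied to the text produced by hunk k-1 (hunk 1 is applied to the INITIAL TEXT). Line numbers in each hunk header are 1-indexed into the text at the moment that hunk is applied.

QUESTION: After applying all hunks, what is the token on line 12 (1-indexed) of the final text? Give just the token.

Answer: drvjo

Derivation:
Hunk 1: at line 9 remove [gxot] add [drvjo] -> 13 lines: ecz tsh nqd zyvl uqoa svb hqxzo tulu rky sqz drvjo wvo vzly
Hunk 2: at line 1 remove [nqd] add [kut,ukkob] -> 14 lines: ecz tsh kut ukkob zyvl uqoa svb hqxzo tulu rky sqz drvjo wvo vzly
Hunk 3: at line 5 remove [uqoa,svb,hqxzo] add [weidw,doaf] -> 13 lines: ecz tsh kut ukkob zyvl weidw doaf tulu rky sqz drvjo wvo vzly
Hunk 4: at line 4 remove [weidw] add [yre,ddtit] -> 14 lines: ecz tsh kut ukkob zyvl yre ddtit doaf tulu rky sqz drvjo wvo vzly
Final line 12: drvjo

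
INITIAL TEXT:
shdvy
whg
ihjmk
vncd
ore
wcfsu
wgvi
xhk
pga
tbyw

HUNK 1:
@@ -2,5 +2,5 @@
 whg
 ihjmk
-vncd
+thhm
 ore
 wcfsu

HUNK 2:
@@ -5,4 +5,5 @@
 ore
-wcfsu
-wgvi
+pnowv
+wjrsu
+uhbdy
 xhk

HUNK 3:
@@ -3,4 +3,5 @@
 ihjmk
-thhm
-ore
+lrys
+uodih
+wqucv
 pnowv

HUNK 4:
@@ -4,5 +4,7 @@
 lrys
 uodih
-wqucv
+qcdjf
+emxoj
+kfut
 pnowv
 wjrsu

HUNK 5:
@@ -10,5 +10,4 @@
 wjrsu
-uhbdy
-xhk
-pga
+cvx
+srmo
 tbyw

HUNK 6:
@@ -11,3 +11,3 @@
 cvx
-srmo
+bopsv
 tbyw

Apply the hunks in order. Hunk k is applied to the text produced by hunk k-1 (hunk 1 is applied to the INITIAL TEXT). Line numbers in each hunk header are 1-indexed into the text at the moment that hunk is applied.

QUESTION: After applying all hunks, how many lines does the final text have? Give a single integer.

Answer: 13

Derivation:
Hunk 1: at line 2 remove [vncd] add [thhm] -> 10 lines: shdvy whg ihjmk thhm ore wcfsu wgvi xhk pga tbyw
Hunk 2: at line 5 remove [wcfsu,wgvi] add [pnowv,wjrsu,uhbdy] -> 11 lines: shdvy whg ihjmk thhm ore pnowv wjrsu uhbdy xhk pga tbyw
Hunk 3: at line 3 remove [thhm,ore] add [lrys,uodih,wqucv] -> 12 lines: shdvy whg ihjmk lrys uodih wqucv pnowv wjrsu uhbdy xhk pga tbyw
Hunk 4: at line 4 remove [wqucv] add [qcdjf,emxoj,kfut] -> 14 lines: shdvy whg ihjmk lrys uodih qcdjf emxoj kfut pnowv wjrsu uhbdy xhk pga tbyw
Hunk 5: at line 10 remove [uhbdy,xhk,pga] add [cvx,srmo] -> 13 lines: shdvy whg ihjmk lrys uodih qcdjf emxoj kfut pnowv wjrsu cvx srmo tbyw
Hunk 6: at line 11 remove [srmo] add [bopsv] -> 13 lines: shdvy whg ihjmk lrys uodih qcdjf emxoj kfut pnowv wjrsu cvx bopsv tbyw
Final line count: 13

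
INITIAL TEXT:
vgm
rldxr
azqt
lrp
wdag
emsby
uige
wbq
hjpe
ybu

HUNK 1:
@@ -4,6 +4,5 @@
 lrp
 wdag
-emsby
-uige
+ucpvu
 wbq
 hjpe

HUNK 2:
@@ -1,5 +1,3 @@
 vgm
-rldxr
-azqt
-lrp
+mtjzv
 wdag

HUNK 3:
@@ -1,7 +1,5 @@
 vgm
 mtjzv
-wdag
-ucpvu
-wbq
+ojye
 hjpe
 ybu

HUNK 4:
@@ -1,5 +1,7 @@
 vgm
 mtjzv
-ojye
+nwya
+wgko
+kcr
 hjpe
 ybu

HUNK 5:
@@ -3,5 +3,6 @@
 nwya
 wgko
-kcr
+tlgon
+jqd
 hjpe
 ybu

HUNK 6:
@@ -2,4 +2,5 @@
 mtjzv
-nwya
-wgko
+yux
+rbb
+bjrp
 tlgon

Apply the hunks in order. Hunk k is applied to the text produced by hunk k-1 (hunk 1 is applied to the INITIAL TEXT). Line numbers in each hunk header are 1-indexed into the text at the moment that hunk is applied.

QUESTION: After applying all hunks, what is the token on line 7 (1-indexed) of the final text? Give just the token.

Answer: jqd

Derivation:
Hunk 1: at line 4 remove [emsby,uige] add [ucpvu] -> 9 lines: vgm rldxr azqt lrp wdag ucpvu wbq hjpe ybu
Hunk 2: at line 1 remove [rldxr,azqt,lrp] add [mtjzv] -> 7 lines: vgm mtjzv wdag ucpvu wbq hjpe ybu
Hunk 3: at line 1 remove [wdag,ucpvu,wbq] add [ojye] -> 5 lines: vgm mtjzv ojye hjpe ybu
Hunk 4: at line 1 remove [ojye] add [nwya,wgko,kcr] -> 7 lines: vgm mtjzv nwya wgko kcr hjpe ybu
Hunk 5: at line 3 remove [kcr] add [tlgon,jqd] -> 8 lines: vgm mtjzv nwya wgko tlgon jqd hjpe ybu
Hunk 6: at line 2 remove [nwya,wgko] add [yux,rbb,bjrp] -> 9 lines: vgm mtjzv yux rbb bjrp tlgon jqd hjpe ybu
Final line 7: jqd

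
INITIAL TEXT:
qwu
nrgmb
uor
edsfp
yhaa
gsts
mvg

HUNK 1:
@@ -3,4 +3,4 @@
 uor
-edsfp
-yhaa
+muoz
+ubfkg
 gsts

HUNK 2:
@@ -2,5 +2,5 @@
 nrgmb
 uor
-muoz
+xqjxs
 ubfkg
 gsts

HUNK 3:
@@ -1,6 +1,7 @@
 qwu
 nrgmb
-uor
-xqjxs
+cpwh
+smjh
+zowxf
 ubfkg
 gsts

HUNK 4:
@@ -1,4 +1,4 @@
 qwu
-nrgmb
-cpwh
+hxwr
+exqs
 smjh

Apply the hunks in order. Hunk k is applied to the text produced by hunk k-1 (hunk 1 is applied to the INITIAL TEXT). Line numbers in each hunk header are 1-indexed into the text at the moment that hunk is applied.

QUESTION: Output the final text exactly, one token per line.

Answer: qwu
hxwr
exqs
smjh
zowxf
ubfkg
gsts
mvg

Derivation:
Hunk 1: at line 3 remove [edsfp,yhaa] add [muoz,ubfkg] -> 7 lines: qwu nrgmb uor muoz ubfkg gsts mvg
Hunk 2: at line 2 remove [muoz] add [xqjxs] -> 7 lines: qwu nrgmb uor xqjxs ubfkg gsts mvg
Hunk 3: at line 1 remove [uor,xqjxs] add [cpwh,smjh,zowxf] -> 8 lines: qwu nrgmb cpwh smjh zowxf ubfkg gsts mvg
Hunk 4: at line 1 remove [nrgmb,cpwh] add [hxwr,exqs] -> 8 lines: qwu hxwr exqs smjh zowxf ubfkg gsts mvg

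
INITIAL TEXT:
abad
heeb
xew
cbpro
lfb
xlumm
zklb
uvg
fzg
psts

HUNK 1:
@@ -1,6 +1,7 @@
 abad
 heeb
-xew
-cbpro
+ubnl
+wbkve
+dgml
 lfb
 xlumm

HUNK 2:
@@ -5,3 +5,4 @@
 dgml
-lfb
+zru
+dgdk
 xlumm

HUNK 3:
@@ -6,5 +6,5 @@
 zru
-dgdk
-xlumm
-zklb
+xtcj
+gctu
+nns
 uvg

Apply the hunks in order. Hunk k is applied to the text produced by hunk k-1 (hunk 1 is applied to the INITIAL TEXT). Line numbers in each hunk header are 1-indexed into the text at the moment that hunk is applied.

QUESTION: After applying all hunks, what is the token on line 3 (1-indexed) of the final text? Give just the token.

Hunk 1: at line 1 remove [xew,cbpro] add [ubnl,wbkve,dgml] -> 11 lines: abad heeb ubnl wbkve dgml lfb xlumm zklb uvg fzg psts
Hunk 2: at line 5 remove [lfb] add [zru,dgdk] -> 12 lines: abad heeb ubnl wbkve dgml zru dgdk xlumm zklb uvg fzg psts
Hunk 3: at line 6 remove [dgdk,xlumm,zklb] add [xtcj,gctu,nns] -> 12 lines: abad heeb ubnl wbkve dgml zru xtcj gctu nns uvg fzg psts
Final line 3: ubnl

Answer: ubnl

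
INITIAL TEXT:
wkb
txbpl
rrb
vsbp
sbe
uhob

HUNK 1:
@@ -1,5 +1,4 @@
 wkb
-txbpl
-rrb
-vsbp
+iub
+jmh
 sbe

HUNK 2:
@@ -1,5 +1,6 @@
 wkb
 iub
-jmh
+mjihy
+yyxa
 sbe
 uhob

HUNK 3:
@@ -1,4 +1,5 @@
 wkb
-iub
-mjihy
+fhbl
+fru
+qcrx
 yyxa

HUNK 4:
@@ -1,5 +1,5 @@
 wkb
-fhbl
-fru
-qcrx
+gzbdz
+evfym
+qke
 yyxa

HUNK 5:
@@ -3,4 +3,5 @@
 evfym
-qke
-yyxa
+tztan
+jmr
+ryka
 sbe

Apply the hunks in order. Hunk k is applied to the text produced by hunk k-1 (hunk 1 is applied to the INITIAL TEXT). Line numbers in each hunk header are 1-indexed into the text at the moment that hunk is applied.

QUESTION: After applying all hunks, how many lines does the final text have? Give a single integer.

Hunk 1: at line 1 remove [txbpl,rrb,vsbp] add [iub,jmh] -> 5 lines: wkb iub jmh sbe uhob
Hunk 2: at line 1 remove [jmh] add [mjihy,yyxa] -> 6 lines: wkb iub mjihy yyxa sbe uhob
Hunk 3: at line 1 remove [iub,mjihy] add [fhbl,fru,qcrx] -> 7 lines: wkb fhbl fru qcrx yyxa sbe uhob
Hunk 4: at line 1 remove [fhbl,fru,qcrx] add [gzbdz,evfym,qke] -> 7 lines: wkb gzbdz evfym qke yyxa sbe uhob
Hunk 5: at line 3 remove [qke,yyxa] add [tztan,jmr,ryka] -> 8 lines: wkb gzbdz evfym tztan jmr ryka sbe uhob
Final line count: 8

Answer: 8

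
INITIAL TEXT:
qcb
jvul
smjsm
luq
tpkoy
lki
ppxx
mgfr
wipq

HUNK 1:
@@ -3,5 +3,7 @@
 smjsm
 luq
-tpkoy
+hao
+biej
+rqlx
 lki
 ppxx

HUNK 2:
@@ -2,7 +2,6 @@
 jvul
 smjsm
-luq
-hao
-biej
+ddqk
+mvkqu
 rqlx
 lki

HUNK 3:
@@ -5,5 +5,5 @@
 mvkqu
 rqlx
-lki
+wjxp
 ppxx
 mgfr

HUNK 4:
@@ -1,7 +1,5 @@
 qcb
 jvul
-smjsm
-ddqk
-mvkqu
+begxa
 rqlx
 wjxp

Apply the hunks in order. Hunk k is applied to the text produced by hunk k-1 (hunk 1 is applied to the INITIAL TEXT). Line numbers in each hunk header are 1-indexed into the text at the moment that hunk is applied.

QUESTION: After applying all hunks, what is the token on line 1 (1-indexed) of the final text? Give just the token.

Answer: qcb

Derivation:
Hunk 1: at line 3 remove [tpkoy] add [hao,biej,rqlx] -> 11 lines: qcb jvul smjsm luq hao biej rqlx lki ppxx mgfr wipq
Hunk 2: at line 2 remove [luq,hao,biej] add [ddqk,mvkqu] -> 10 lines: qcb jvul smjsm ddqk mvkqu rqlx lki ppxx mgfr wipq
Hunk 3: at line 5 remove [lki] add [wjxp] -> 10 lines: qcb jvul smjsm ddqk mvkqu rqlx wjxp ppxx mgfr wipq
Hunk 4: at line 1 remove [smjsm,ddqk,mvkqu] add [begxa] -> 8 lines: qcb jvul begxa rqlx wjxp ppxx mgfr wipq
Final line 1: qcb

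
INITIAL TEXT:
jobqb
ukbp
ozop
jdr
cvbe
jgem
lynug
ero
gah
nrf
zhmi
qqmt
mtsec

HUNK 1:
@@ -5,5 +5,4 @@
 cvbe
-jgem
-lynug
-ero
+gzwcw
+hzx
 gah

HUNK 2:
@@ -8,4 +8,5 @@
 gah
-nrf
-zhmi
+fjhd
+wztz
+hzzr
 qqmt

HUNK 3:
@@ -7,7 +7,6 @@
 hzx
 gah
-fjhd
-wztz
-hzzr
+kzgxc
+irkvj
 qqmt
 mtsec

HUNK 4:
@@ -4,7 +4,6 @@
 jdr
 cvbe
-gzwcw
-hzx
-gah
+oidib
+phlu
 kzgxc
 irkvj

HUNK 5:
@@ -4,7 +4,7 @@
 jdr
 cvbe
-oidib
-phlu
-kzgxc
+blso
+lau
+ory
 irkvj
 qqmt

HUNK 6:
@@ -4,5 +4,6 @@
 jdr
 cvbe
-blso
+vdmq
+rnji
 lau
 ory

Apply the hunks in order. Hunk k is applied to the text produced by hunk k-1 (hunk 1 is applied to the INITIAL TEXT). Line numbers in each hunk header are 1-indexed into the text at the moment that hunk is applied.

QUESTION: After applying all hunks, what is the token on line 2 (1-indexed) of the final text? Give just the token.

Answer: ukbp

Derivation:
Hunk 1: at line 5 remove [jgem,lynug,ero] add [gzwcw,hzx] -> 12 lines: jobqb ukbp ozop jdr cvbe gzwcw hzx gah nrf zhmi qqmt mtsec
Hunk 2: at line 8 remove [nrf,zhmi] add [fjhd,wztz,hzzr] -> 13 lines: jobqb ukbp ozop jdr cvbe gzwcw hzx gah fjhd wztz hzzr qqmt mtsec
Hunk 3: at line 7 remove [fjhd,wztz,hzzr] add [kzgxc,irkvj] -> 12 lines: jobqb ukbp ozop jdr cvbe gzwcw hzx gah kzgxc irkvj qqmt mtsec
Hunk 4: at line 4 remove [gzwcw,hzx,gah] add [oidib,phlu] -> 11 lines: jobqb ukbp ozop jdr cvbe oidib phlu kzgxc irkvj qqmt mtsec
Hunk 5: at line 4 remove [oidib,phlu,kzgxc] add [blso,lau,ory] -> 11 lines: jobqb ukbp ozop jdr cvbe blso lau ory irkvj qqmt mtsec
Hunk 6: at line 4 remove [blso] add [vdmq,rnji] -> 12 lines: jobqb ukbp ozop jdr cvbe vdmq rnji lau ory irkvj qqmt mtsec
Final line 2: ukbp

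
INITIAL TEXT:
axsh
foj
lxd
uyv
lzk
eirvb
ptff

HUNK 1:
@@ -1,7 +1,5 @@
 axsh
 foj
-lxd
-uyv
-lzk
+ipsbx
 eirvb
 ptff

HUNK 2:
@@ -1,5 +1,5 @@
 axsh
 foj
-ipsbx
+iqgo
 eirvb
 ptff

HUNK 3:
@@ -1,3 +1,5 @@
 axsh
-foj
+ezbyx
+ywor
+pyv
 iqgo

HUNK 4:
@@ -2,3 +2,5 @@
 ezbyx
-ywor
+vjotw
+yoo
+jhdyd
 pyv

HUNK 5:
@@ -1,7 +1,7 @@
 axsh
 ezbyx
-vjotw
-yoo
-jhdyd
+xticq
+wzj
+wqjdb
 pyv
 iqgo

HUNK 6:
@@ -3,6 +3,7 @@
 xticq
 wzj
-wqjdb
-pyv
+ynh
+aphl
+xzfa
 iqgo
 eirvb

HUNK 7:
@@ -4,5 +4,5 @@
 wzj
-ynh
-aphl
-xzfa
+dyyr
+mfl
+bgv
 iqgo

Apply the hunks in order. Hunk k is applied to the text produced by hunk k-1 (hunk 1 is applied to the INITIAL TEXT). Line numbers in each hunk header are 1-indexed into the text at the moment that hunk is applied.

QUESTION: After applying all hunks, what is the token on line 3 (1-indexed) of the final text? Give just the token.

Answer: xticq

Derivation:
Hunk 1: at line 1 remove [lxd,uyv,lzk] add [ipsbx] -> 5 lines: axsh foj ipsbx eirvb ptff
Hunk 2: at line 1 remove [ipsbx] add [iqgo] -> 5 lines: axsh foj iqgo eirvb ptff
Hunk 3: at line 1 remove [foj] add [ezbyx,ywor,pyv] -> 7 lines: axsh ezbyx ywor pyv iqgo eirvb ptff
Hunk 4: at line 2 remove [ywor] add [vjotw,yoo,jhdyd] -> 9 lines: axsh ezbyx vjotw yoo jhdyd pyv iqgo eirvb ptff
Hunk 5: at line 1 remove [vjotw,yoo,jhdyd] add [xticq,wzj,wqjdb] -> 9 lines: axsh ezbyx xticq wzj wqjdb pyv iqgo eirvb ptff
Hunk 6: at line 3 remove [wqjdb,pyv] add [ynh,aphl,xzfa] -> 10 lines: axsh ezbyx xticq wzj ynh aphl xzfa iqgo eirvb ptff
Hunk 7: at line 4 remove [ynh,aphl,xzfa] add [dyyr,mfl,bgv] -> 10 lines: axsh ezbyx xticq wzj dyyr mfl bgv iqgo eirvb ptff
Final line 3: xticq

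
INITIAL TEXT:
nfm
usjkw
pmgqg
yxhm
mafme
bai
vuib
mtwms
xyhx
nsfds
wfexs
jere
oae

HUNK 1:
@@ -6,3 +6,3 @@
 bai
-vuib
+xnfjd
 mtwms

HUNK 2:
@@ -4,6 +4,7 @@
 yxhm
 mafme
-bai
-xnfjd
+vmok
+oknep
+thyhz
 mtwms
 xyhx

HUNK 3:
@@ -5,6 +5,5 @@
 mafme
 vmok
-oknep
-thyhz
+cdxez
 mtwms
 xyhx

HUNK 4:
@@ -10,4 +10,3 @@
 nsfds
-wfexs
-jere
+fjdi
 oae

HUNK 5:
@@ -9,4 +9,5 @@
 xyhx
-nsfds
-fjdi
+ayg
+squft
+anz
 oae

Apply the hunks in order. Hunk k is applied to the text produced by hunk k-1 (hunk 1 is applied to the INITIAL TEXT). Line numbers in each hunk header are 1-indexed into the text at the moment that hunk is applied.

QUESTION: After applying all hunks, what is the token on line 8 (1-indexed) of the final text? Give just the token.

Hunk 1: at line 6 remove [vuib] add [xnfjd] -> 13 lines: nfm usjkw pmgqg yxhm mafme bai xnfjd mtwms xyhx nsfds wfexs jere oae
Hunk 2: at line 4 remove [bai,xnfjd] add [vmok,oknep,thyhz] -> 14 lines: nfm usjkw pmgqg yxhm mafme vmok oknep thyhz mtwms xyhx nsfds wfexs jere oae
Hunk 3: at line 5 remove [oknep,thyhz] add [cdxez] -> 13 lines: nfm usjkw pmgqg yxhm mafme vmok cdxez mtwms xyhx nsfds wfexs jere oae
Hunk 4: at line 10 remove [wfexs,jere] add [fjdi] -> 12 lines: nfm usjkw pmgqg yxhm mafme vmok cdxez mtwms xyhx nsfds fjdi oae
Hunk 5: at line 9 remove [nsfds,fjdi] add [ayg,squft,anz] -> 13 lines: nfm usjkw pmgqg yxhm mafme vmok cdxez mtwms xyhx ayg squft anz oae
Final line 8: mtwms

Answer: mtwms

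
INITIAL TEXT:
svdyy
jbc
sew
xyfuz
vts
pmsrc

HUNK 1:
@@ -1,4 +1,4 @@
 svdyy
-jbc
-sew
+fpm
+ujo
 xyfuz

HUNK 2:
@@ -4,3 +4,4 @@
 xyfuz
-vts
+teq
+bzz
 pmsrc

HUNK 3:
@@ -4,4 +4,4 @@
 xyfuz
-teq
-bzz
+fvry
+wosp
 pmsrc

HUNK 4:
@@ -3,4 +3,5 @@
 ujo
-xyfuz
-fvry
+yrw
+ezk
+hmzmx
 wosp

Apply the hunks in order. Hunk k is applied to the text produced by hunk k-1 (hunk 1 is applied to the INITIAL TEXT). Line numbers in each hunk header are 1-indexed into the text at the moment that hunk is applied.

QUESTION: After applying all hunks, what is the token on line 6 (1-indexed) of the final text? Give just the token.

Answer: hmzmx

Derivation:
Hunk 1: at line 1 remove [jbc,sew] add [fpm,ujo] -> 6 lines: svdyy fpm ujo xyfuz vts pmsrc
Hunk 2: at line 4 remove [vts] add [teq,bzz] -> 7 lines: svdyy fpm ujo xyfuz teq bzz pmsrc
Hunk 3: at line 4 remove [teq,bzz] add [fvry,wosp] -> 7 lines: svdyy fpm ujo xyfuz fvry wosp pmsrc
Hunk 4: at line 3 remove [xyfuz,fvry] add [yrw,ezk,hmzmx] -> 8 lines: svdyy fpm ujo yrw ezk hmzmx wosp pmsrc
Final line 6: hmzmx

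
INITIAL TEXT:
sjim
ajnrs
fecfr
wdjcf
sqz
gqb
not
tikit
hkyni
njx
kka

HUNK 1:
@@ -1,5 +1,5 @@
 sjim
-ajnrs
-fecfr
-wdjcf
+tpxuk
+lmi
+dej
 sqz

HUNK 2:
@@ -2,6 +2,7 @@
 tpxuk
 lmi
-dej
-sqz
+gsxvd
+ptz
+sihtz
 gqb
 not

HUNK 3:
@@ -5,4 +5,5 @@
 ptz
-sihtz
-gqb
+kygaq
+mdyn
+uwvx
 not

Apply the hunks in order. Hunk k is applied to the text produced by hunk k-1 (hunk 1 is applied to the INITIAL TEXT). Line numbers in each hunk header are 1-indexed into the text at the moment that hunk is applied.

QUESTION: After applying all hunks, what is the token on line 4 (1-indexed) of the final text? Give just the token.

Hunk 1: at line 1 remove [ajnrs,fecfr,wdjcf] add [tpxuk,lmi,dej] -> 11 lines: sjim tpxuk lmi dej sqz gqb not tikit hkyni njx kka
Hunk 2: at line 2 remove [dej,sqz] add [gsxvd,ptz,sihtz] -> 12 lines: sjim tpxuk lmi gsxvd ptz sihtz gqb not tikit hkyni njx kka
Hunk 3: at line 5 remove [sihtz,gqb] add [kygaq,mdyn,uwvx] -> 13 lines: sjim tpxuk lmi gsxvd ptz kygaq mdyn uwvx not tikit hkyni njx kka
Final line 4: gsxvd

Answer: gsxvd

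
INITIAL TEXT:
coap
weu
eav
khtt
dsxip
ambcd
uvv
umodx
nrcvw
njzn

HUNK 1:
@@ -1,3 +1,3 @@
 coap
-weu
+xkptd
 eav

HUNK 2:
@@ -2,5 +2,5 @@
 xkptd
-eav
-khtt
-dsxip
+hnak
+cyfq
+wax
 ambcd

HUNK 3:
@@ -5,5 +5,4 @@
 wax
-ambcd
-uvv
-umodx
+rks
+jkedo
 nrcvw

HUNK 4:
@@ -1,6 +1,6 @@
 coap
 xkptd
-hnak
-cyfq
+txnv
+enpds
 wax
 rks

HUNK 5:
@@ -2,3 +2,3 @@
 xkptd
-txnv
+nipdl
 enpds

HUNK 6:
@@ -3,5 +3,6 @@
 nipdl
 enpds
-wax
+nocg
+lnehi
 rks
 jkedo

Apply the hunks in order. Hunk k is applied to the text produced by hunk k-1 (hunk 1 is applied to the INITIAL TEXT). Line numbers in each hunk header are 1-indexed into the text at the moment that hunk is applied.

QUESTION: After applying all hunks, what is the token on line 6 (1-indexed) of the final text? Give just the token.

Hunk 1: at line 1 remove [weu] add [xkptd] -> 10 lines: coap xkptd eav khtt dsxip ambcd uvv umodx nrcvw njzn
Hunk 2: at line 2 remove [eav,khtt,dsxip] add [hnak,cyfq,wax] -> 10 lines: coap xkptd hnak cyfq wax ambcd uvv umodx nrcvw njzn
Hunk 3: at line 5 remove [ambcd,uvv,umodx] add [rks,jkedo] -> 9 lines: coap xkptd hnak cyfq wax rks jkedo nrcvw njzn
Hunk 4: at line 1 remove [hnak,cyfq] add [txnv,enpds] -> 9 lines: coap xkptd txnv enpds wax rks jkedo nrcvw njzn
Hunk 5: at line 2 remove [txnv] add [nipdl] -> 9 lines: coap xkptd nipdl enpds wax rks jkedo nrcvw njzn
Hunk 6: at line 3 remove [wax] add [nocg,lnehi] -> 10 lines: coap xkptd nipdl enpds nocg lnehi rks jkedo nrcvw njzn
Final line 6: lnehi

Answer: lnehi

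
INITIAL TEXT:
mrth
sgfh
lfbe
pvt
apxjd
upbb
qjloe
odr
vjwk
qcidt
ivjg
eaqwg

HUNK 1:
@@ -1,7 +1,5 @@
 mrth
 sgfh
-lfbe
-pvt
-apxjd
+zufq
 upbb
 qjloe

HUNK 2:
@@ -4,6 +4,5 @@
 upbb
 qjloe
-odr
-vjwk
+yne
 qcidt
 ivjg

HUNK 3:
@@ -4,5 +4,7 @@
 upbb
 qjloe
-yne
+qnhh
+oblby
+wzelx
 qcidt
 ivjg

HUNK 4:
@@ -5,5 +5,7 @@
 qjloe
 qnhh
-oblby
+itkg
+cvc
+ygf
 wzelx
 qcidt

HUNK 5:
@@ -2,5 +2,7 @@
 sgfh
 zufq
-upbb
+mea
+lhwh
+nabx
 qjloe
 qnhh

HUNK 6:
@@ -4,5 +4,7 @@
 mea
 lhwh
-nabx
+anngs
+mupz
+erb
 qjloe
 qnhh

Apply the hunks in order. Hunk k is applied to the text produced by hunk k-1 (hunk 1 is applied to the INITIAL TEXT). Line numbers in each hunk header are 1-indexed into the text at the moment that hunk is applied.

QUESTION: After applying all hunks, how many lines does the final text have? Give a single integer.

Answer: 17

Derivation:
Hunk 1: at line 1 remove [lfbe,pvt,apxjd] add [zufq] -> 10 lines: mrth sgfh zufq upbb qjloe odr vjwk qcidt ivjg eaqwg
Hunk 2: at line 4 remove [odr,vjwk] add [yne] -> 9 lines: mrth sgfh zufq upbb qjloe yne qcidt ivjg eaqwg
Hunk 3: at line 4 remove [yne] add [qnhh,oblby,wzelx] -> 11 lines: mrth sgfh zufq upbb qjloe qnhh oblby wzelx qcidt ivjg eaqwg
Hunk 4: at line 5 remove [oblby] add [itkg,cvc,ygf] -> 13 lines: mrth sgfh zufq upbb qjloe qnhh itkg cvc ygf wzelx qcidt ivjg eaqwg
Hunk 5: at line 2 remove [upbb] add [mea,lhwh,nabx] -> 15 lines: mrth sgfh zufq mea lhwh nabx qjloe qnhh itkg cvc ygf wzelx qcidt ivjg eaqwg
Hunk 6: at line 4 remove [nabx] add [anngs,mupz,erb] -> 17 lines: mrth sgfh zufq mea lhwh anngs mupz erb qjloe qnhh itkg cvc ygf wzelx qcidt ivjg eaqwg
Final line count: 17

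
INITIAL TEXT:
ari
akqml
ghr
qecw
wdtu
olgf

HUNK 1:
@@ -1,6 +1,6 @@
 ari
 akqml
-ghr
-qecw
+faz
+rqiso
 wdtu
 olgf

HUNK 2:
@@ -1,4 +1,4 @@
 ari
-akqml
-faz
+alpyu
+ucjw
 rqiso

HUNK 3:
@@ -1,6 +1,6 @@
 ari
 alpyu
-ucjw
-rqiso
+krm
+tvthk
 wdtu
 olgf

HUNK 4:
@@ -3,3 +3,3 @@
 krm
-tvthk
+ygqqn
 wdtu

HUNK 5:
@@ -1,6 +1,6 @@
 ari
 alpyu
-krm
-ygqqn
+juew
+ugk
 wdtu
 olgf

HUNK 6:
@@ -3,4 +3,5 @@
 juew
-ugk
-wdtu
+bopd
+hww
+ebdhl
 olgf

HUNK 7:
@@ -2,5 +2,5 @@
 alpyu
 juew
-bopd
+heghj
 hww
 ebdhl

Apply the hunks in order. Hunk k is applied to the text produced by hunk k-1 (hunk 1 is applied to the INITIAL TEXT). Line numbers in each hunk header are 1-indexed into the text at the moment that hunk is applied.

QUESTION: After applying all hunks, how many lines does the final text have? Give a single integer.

Answer: 7

Derivation:
Hunk 1: at line 1 remove [ghr,qecw] add [faz,rqiso] -> 6 lines: ari akqml faz rqiso wdtu olgf
Hunk 2: at line 1 remove [akqml,faz] add [alpyu,ucjw] -> 6 lines: ari alpyu ucjw rqiso wdtu olgf
Hunk 3: at line 1 remove [ucjw,rqiso] add [krm,tvthk] -> 6 lines: ari alpyu krm tvthk wdtu olgf
Hunk 4: at line 3 remove [tvthk] add [ygqqn] -> 6 lines: ari alpyu krm ygqqn wdtu olgf
Hunk 5: at line 1 remove [krm,ygqqn] add [juew,ugk] -> 6 lines: ari alpyu juew ugk wdtu olgf
Hunk 6: at line 3 remove [ugk,wdtu] add [bopd,hww,ebdhl] -> 7 lines: ari alpyu juew bopd hww ebdhl olgf
Hunk 7: at line 2 remove [bopd] add [heghj] -> 7 lines: ari alpyu juew heghj hww ebdhl olgf
Final line count: 7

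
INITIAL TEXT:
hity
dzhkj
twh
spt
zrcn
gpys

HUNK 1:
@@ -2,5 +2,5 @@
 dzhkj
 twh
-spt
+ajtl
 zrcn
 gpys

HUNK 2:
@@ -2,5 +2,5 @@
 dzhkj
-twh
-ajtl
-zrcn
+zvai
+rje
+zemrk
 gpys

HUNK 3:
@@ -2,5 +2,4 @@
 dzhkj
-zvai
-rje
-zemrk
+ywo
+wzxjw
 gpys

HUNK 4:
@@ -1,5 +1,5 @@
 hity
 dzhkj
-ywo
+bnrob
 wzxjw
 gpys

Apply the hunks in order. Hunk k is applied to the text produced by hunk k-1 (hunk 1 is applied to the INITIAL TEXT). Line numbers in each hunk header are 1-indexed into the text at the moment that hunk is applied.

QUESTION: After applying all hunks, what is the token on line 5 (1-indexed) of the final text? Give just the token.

Hunk 1: at line 2 remove [spt] add [ajtl] -> 6 lines: hity dzhkj twh ajtl zrcn gpys
Hunk 2: at line 2 remove [twh,ajtl,zrcn] add [zvai,rje,zemrk] -> 6 lines: hity dzhkj zvai rje zemrk gpys
Hunk 3: at line 2 remove [zvai,rje,zemrk] add [ywo,wzxjw] -> 5 lines: hity dzhkj ywo wzxjw gpys
Hunk 4: at line 1 remove [ywo] add [bnrob] -> 5 lines: hity dzhkj bnrob wzxjw gpys
Final line 5: gpys

Answer: gpys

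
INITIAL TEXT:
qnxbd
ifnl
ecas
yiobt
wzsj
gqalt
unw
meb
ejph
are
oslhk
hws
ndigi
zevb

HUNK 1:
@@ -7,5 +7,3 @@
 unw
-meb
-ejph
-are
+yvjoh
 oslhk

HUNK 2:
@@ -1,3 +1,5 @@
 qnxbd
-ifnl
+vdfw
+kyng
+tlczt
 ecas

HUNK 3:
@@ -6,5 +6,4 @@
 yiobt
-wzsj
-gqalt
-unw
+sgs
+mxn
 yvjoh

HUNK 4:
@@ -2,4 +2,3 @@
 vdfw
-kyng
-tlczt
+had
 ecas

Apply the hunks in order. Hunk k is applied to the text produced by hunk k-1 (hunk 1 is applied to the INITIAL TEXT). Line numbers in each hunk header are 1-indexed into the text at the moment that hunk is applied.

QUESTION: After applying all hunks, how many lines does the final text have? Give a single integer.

Answer: 12

Derivation:
Hunk 1: at line 7 remove [meb,ejph,are] add [yvjoh] -> 12 lines: qnxbd ifnl ecas yiobt wzsj gqalt unw yvjoh oslhk hws ndigi zevb
Hunk 2: at line 1 remove [ifnl] add [vdfw,kyng,tlczt] -> 14 lines: qnxbd vdfw kyng tlczt ecas yiobt wzsj gqalt unw yvjoh oslhk hws ndigi zevb
Hunk 3: at line 6 remove [wzsj,gqalt,unw] add [sgs,mxn] -> 13 lines: qnxbd vdfw kyng tlczt ecas yiobt sgs mxn yvjoh oslhk hws ndigi zevb
Hunk 4: at line 2 remove [kyng,tlczt] add [had] -> 12 lines: qnxbd vdfw had ecas yiobt sgs mxn yvjoh oslhk hws ndigi zevb
Final line count: 12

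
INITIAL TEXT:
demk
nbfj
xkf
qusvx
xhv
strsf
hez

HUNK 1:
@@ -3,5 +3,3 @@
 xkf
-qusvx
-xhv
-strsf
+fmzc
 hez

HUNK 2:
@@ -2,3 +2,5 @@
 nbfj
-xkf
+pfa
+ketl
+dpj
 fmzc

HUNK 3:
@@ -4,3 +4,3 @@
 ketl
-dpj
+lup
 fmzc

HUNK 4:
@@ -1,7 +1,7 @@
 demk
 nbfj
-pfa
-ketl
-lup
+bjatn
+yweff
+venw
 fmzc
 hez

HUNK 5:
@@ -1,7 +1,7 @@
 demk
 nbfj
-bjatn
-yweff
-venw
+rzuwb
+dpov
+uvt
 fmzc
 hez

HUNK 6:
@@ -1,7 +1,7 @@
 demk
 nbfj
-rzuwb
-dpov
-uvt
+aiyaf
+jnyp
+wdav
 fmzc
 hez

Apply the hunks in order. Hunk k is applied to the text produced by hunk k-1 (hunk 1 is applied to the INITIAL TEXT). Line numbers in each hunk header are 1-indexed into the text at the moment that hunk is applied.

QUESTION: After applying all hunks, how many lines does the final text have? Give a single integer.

Answer: 7

Derivation:
Hunk 1: at line 3 remove [qusvx,xhv,strsf] add [fmzc] -> 5 lines: demk nbfj xkf fmzc hez
Hunk 2: at line 2 remove [xkf] add [pfa,ketl,dpj] -> 7 lines: demk nbfj pfa ketl dpj fmzc hez
Hunk 3: at line 4 remove [dpj] add [lup] -> 7 lines: demk nbfj pfa ketl lup fmzc hez
Hunk 4: at line 1 remove [pfa,ketl,lup] add [bjatn,yweff,venw] -> 7 lines: demk nbfj bjatn yweff venw fmzc hez
Hunk 5: at line 1 remove [bjatn,yweff,venw] add [rzuwb,dpov,uvt] -> 7 lines: demk nbfj rzuwb dpov uvt fmzc hez
Hunk 6: at line 1 remove [rzuwb,dpov,uvt] add [aiyaf,jnyp,wdav] -> 7 lines: demk nbfj aiyaf jnyp wdav fmzc hez
Final line count: 7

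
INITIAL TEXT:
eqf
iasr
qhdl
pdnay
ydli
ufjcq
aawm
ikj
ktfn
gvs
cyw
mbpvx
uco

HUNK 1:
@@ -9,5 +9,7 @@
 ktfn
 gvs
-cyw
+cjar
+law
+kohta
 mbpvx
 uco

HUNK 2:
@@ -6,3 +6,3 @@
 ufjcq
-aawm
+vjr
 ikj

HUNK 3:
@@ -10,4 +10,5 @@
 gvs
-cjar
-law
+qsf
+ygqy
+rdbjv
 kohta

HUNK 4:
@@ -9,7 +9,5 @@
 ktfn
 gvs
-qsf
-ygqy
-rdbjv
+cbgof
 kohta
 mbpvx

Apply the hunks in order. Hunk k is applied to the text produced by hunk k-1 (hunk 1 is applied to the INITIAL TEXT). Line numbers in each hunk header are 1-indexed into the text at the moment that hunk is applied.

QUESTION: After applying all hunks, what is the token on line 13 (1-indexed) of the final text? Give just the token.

Hunk 1: at line 9 remove [cyw] add [cjar,law,kohta] -> 15 lines: eqf iasr qhdl pdnay ydli ufjcq aawm ikj ktfn gvs cjar law kohta mbpvx uco
Hunk 2: at line 6 remove [aawm] add [vjr] -> 15 lines: eqf iasr qhdl pdnay ydli ufjcq vjr ikj ktfn gvs cjar law kohta mbpvx uco
Hunk 3: at line 10 remove [cjar,law] add [qsf,ygqy,rdbjv] -> 16 lines: eqf iasr qhdl pdnay ydli ufjcq vjr ikj ktfn gvs qsf ygqy rdbjv kohta mbpvx uco
Hunk 4: at line 9 remove [qsf,ygqy,rdbjv] add [cbgof] -> 14 lines: eqf iasr qhdl pdnay ydli ufjcq vjr ikj ktfn gvs cbgof kohta mbpvx uco
Final line 13: mbpvx

Answer: mbpvx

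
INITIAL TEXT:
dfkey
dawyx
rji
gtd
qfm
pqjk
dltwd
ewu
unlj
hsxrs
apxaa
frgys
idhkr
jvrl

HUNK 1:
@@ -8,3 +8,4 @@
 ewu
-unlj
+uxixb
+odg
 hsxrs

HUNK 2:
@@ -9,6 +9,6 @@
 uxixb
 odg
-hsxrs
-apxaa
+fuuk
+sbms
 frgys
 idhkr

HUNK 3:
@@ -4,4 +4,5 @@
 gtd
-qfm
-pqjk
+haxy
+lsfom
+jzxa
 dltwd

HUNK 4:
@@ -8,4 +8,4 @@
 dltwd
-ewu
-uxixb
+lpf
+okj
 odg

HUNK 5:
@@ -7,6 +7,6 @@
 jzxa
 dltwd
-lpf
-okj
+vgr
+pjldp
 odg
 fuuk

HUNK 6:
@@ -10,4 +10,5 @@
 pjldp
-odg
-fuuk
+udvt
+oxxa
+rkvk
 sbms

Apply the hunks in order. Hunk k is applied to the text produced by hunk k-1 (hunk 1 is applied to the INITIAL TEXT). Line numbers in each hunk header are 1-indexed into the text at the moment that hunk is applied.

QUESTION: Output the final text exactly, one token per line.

Hunk 1: at line 8 remove [unlj] add [uxixb,odg] -> 15 lines: dfkey dawyx rji gtd qfm pqjk dltwd ewu uxixb odg hsxrs apxaa frgys idhkr jvrl
Hunk 2: at line 9 remove [hsxrs,apxaa] add [fuuk,sbms] -> 15 lines: dfkey dawyx rji gtd qfm pqjk dltwd ewu uxixb odg fuuk sbms frgys idhkr jvrl
Hunk 3: at line 4 remove [qfm,pqjk] add [haxy,lsfom,jzxa] -> 16 lines: dfkey dawyx rji gtd haxy lsfom jzxa dltwd ewu uxixb odg fuuk sbms frgys idhkr jvrl
Hunk 4: at line 8 remove [ewu,uxixb] add [lpf,okj] -> 16 lines: dfkey dawyx rji gtd haxy lsfom jzxa dltwd lpf okj odg fuuk sbms frgys idhkr jvrl
Hunk 5: at line 7 remove [lpf,okj] add [vgr,pjldp] -> 16 lines: dfkey dawyx rji gtd haxy lsfom jzxa dltwd vgr pjldp odg fuuk sbms frgys idhkr jvrl
Hunk 6: at line 10 remove [odg,fuuk] add [udvt,oxxa,rkvk] -> 17 lines: dfkey dawyx rji gtd haxy lsfom jzxa dltwd vgr pjldp udvt oxxa rkvk sbms frgys idhkr jvrl

Answer: dfkey
dawyx
rji
gtd
haxy
lsfom
jzxa
dltwd
vgr
pjldp
udvt
oxxa
rkvk
sbms
frgys
idhkr
jvrl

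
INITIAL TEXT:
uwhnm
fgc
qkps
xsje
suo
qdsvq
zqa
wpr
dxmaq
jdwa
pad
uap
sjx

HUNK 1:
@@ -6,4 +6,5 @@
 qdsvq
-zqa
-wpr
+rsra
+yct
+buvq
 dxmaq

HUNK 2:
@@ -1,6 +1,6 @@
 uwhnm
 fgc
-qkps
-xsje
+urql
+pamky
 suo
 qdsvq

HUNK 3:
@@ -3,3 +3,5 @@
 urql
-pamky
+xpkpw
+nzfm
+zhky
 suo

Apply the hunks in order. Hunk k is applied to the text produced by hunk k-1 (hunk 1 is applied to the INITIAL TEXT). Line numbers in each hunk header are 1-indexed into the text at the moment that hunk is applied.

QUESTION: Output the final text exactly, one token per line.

Hunk 1: at line 6 remove [zqa,wpr] add [rsra,yct,buvq] -> 14 lines: uwhnm fgc qkps xsje suo qdsvq rsra yct buvq dxmaq jdwa pad uap sjx
Hunk 2: at line 1 remove [qkps,xsje] add [urql,pamky] -> 14 lines: uwhnm fgc urql pamky suo qdsvq rsra yct buvq dxmaq jdwa pad uap sjx
Hunk 3: at line 3 remove [pamky] add [xpkpw,nzfm,zhky] -> 16 lines: uwhnm fgc urql xpkpw nzfm zhky suo qdsvq rsra yct buvq dxmaq jdwa pad uap sjx

Answer: uwhnm
fgc
urql
xpkpw
nzfm
zhky
suo
qdsvq
rsra
yct
buvq
dxmaq
jdwa
pad
uap
sjx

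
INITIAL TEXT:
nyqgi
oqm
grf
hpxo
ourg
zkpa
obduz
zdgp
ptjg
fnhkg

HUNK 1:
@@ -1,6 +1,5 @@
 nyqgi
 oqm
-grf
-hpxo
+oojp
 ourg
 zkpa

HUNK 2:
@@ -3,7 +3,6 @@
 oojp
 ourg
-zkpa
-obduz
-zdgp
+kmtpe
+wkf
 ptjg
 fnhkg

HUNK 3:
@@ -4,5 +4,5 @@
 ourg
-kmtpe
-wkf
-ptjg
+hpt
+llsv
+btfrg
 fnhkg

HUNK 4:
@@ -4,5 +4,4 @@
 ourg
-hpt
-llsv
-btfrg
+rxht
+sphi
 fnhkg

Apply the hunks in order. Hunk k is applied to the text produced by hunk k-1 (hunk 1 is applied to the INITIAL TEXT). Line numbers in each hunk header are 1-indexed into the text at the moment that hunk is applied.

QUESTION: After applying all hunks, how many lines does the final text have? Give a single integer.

Answer: 7

Derivation:
Hunk 1: at line 1 remove [grf,hpxo] add [oojp] -> 9 lines: nyqgi oqm oojp ourg zkpa obduz zdgp ptjg fnhkg
Hunk 2: at line 3 remove [zkpa,obduz,zdgp] add [kmtpe,wkf] -> 8 lines: nyqgi oqm oojp ourg kmtpe wkf ptjg fnhkg
Hunk 3: at line 4 remove [kmtpe,wkf,ptjg] add [hpt,llsv,btfrg] -> 8 lines: nyqgi oqm oojp ourg hpt llsv btfrg fnhkg
Hunk 4: at line 4 remove [hpt,llsv,btfrg] add [rxht,sphi] -> 7 lines: nyqgi oqm oojp ourg rxht sphi fnhkg
Final line count: 7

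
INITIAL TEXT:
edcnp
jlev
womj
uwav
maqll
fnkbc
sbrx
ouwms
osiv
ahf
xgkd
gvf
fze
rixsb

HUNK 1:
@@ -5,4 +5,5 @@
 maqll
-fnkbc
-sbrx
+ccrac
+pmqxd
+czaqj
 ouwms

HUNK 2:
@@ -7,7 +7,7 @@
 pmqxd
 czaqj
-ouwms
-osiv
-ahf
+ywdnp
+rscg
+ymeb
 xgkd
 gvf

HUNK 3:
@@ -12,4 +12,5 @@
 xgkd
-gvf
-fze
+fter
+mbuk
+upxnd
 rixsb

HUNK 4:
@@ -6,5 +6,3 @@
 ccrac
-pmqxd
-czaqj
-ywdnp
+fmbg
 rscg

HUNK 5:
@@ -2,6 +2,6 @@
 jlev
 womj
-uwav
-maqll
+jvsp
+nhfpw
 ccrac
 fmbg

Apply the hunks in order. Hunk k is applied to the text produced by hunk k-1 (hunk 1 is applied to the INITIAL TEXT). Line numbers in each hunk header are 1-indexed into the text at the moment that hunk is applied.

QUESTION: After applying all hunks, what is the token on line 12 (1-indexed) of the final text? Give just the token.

Answer: mbuk

Derivation:
Hunk 1: at line 5 remove [fnkbc,sbrx] add [ccrac,pmqxd,czaqj] -> 15 lines: edcnp jlev womj uwav maqll ccrac pmqxd czaqj ouwms osiv ahf xgkd gvf fze rixsb
Hunk 2: at line 7 remove [ouwms,osiv,ahf] add [ywdnp,rscg,ymeb] -> 15 lines: edcnp jlev womj uwav maqll ccrac pmqxd czaqj ywdnp rscg ymeb xgkd gvf fze rixsb
Hunk 3: at line 12 remove [gvf,fze] add [fter,mbuk,upxnd] -> 16 lines: edcnp jlev womj uwav maqll ccrac pmqxd czaqj ywdnp rscg ymeb xgkd fter mbuk upxnd rixsb
Hunk 4: at line 6 remove [pmqxd,czaqj,ywdnp] add [fmbg] -> 14 lines: edcnp jlev womj uwav maqll ccrac fmbg rscg ymeb xgkd fter mbuk upxnd rixsb
Hunk 5: at line 2 remove [uwav,maqll] add [jvsp,nhfpw] -> 14 lines: edcnp jlev womj jvsp nhfpw ccrac fmbg rscg ymeb xgkd fter mbuk upxnd rixsb
Final line 12: mbuk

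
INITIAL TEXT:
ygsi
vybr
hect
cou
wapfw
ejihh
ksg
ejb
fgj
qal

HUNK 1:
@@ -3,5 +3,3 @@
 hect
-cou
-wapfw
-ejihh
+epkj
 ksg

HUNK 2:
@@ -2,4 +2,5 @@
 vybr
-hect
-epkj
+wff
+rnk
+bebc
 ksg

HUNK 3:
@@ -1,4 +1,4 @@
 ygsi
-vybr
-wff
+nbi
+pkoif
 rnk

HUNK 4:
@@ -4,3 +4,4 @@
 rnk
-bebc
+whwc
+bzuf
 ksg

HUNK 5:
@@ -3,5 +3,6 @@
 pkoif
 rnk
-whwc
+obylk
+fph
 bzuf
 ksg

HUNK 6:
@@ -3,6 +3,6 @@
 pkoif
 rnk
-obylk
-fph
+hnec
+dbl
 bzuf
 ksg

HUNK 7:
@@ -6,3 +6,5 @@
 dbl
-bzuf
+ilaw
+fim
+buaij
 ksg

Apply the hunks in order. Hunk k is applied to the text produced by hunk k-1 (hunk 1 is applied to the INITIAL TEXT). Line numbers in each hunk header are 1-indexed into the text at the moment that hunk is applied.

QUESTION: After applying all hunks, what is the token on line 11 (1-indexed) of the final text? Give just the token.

Hunk 1: at line 3 remove [cou,wapfw,ejihh] add [epkj] -> 8 lines: ygsi vybr hect epkj ksg ejb fgj qal
Hunk 2: at line 2 remove [hect,epkj] add [wff,rnk,bebc] -> 9 lines: ygsi vybr wff rnk bebc ksg ejb fgj qal
Hunk 3: at line 1 remove [vybr,wff] add [nbi,pkoif] -> 9 lines: ygsi nbi pkoif rnk bebc ksg ejb fgj qal
Hunk 4: at line 4 remove [bebc] add [whwc,bzuf] -> 10 lines: ygsi nbi pkoif rnk whwc bzuf ksg ejb fgj qal
Hunk 5: at line 3 remove [whwc] add [obylk,fph] -> 11 lines: ygsi nbi pkoif rnk obylk fph bzuf ksg ejb fgj qal
Hunk 6: at line 3 remove [obylk,fph] add [hnec,dbl] -> 11 lines: ygsi nbi pkoif rnk hnec dbl bzuf ksg ejb fgj qal
Hunk 7: at line 6 remove [bzuf] add [ilaw,fim,buaij] -> 13 lines: ygsi nbi pkoif rnk hnec dbl ilaw fim buaij ksg ejb fgj qal
Final line 11: ejb

Answer: ejb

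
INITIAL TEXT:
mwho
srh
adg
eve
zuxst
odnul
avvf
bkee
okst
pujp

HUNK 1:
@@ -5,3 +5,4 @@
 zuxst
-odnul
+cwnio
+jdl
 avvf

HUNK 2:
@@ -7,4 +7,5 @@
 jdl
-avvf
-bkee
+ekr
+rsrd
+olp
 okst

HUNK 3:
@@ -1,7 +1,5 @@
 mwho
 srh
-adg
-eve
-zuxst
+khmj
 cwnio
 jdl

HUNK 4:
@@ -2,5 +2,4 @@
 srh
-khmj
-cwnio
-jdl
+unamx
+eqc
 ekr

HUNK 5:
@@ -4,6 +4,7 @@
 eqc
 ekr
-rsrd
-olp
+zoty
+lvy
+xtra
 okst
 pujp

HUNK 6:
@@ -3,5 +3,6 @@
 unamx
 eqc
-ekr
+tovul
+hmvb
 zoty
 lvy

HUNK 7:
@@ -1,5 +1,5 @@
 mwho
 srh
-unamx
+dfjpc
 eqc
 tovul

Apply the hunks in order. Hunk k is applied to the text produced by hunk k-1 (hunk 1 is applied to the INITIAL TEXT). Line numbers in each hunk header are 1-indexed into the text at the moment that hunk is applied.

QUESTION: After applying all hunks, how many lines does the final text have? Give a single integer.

Answer: 11

Derivation:
Hunk 1: at line 5 remove [odnul] add [cwnio,jdl] -> 11 lines: mwho srh adg eve zuxst cwnio jdl avvf bkee okst pujp
Hunk 2: at line 7 remove [avvf,bkee] add [ekr,rsrd,olp] -> 12 lines: mwho srh adg eve zuxst cwnio jdl ekr rsrd olp okst pujp
Hunk 3: at line 1 remove [adg,eve,zuxst] add [khmj] -> 10 lines: mwho srh khmj cwnio jdl ekr rsrd olp okst pujp
Hunk 4: at line 2 remove [khmj,cwnio,jdl] add [unamx,eqc] -> 9 lines: mwho srh unamx eqc ekr rsrd olp okst pujp
Hunk 5: at line 4 remove [rsrd,olp] add [zoty,lvy,xtra] -> 10 lines: mwho srh unamx eqc ekr zoty lvy xtra okst pujp
Hunk 6: at line 3 remove [ekr] add [tovul,hmvb] -> 11 lines: mwho srh unamx eqc tovul hmvb zoty lvy xtra okst pujp
Hunk 7: at line 1 remove [unamx] add [dfjpc] -> 11 lines: mwho srh dfjpc eqc tovul hmvb zoty lvy xtra okst pujp
Final line count: 11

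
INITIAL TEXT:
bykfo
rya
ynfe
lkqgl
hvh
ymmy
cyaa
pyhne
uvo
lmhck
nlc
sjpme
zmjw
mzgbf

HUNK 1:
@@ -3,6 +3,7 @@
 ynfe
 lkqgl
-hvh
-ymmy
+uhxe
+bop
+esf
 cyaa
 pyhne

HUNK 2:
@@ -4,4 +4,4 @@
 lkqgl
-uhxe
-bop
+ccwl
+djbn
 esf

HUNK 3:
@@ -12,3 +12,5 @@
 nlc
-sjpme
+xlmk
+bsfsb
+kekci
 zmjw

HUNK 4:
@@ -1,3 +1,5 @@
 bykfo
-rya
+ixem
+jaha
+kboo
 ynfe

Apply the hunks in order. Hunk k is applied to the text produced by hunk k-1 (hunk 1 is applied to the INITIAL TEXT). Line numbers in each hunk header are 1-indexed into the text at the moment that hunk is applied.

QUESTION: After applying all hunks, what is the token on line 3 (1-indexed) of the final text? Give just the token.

Hunk 1: at line 3 remove [hvh,ymmy] add [uhxe,bop,esf] -> 15 lines: bykfo rya ynfe lkqgl uhxe bop esf cyaa pyhne uvo lmhck nlc sjpme zmjw mzgbf
Hunk 2: at line 4 remove [uhxe,bop] add [ccwl,djbn] -> 15 lines: bykfo rya ynfe lkqgl ccwl djbn esf cyaa pyhne uvo lmhck nlc sjpme zmjw mzgbf
Hunk 3: at line 12 remove [sjpme] add [xlmk,bsfsb,kekci] -> 17 lines: bykfo rya ynfe lkqgl ccwl djbn esf cyaa pyhne uvo lmhck nlc xlmk bsfsb kekci zmjw mzgbf
Hunk 4: at line 1 remove [rya] add [ixem,jaha,kboo] -> 19 lines: bykfo ixem jaha kboo ynfe lkqgl ccwl djbn esf cyaa pyhne uvo lmhck nlc xlmk bsfsb kekci zmjw mzgbf
Final line 3: jaha

Answer: jaha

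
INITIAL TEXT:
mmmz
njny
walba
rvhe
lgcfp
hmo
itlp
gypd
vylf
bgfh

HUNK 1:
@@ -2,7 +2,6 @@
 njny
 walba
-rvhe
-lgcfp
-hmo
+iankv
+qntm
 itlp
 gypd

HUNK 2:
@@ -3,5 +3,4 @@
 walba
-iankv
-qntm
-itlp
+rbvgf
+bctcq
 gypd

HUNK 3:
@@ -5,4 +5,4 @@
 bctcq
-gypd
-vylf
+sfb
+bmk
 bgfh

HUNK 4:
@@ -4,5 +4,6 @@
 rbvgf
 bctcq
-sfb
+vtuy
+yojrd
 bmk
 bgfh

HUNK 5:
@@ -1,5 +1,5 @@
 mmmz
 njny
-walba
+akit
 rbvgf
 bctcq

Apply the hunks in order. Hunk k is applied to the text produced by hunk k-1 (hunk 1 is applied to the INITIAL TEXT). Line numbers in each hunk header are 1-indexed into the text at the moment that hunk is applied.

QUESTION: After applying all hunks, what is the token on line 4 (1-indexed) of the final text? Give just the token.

Hunk 1: at line 2 remove [rvhe,lgcfp,hmo] add [iankv,qntm] -> 9 lines: mmmz njny walba iankv qntm itlp gypd vylf bgfh
Hunk 2: at line 3 remove [iankv,qntm,itlp] add [rbvgf,bctcq] -> 8 lines: mmmz njny walba rbvgf bctcq gypd vylf bgfh
Hunk 3: at line 5 remove [gypd,vylf] add [sfb,bmk] -> 8 lines: mmmz njny walba rbvgf bctcq sfb bmk bgfh
Hunk 4: at line 4 remove [sfb] add [vtuy,yojrd] -> 9 lines: mmmz njny walba rbvgf bctcq vtuy yojrd bmk bgfh
Hunk 5: at line 1 remove [walba] add [akit] -> 9 lines: mmmz njny akit rbvgf bctcq vtuy yojrd bmk bgfh
Final line 4: rbvgf

Answer: rbvgf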